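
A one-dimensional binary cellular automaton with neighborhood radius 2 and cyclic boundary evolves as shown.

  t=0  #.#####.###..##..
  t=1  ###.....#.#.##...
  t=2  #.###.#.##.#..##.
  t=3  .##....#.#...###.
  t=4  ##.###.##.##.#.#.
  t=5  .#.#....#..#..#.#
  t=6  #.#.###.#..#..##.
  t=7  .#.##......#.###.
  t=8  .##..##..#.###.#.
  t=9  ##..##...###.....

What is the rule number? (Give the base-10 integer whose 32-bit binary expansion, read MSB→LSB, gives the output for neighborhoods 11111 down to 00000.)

  ##### -> .   bit 31 = 0  t=0,i=4
  ####. -> .   bit 30 = 0  t=0,i=5
  ###.# -> .   bit 29 = 0  t=0,i=6
  ###.. -> #   bit 28 = 1  t=0,i=10
  ##.## -> .   bit 27 = 0  t=0,i=7
  ##.#. -> .   bit 26 = 0  t=2,i=5
  ##..# -> .   bit 25 = 0  t=0,i=11
  ##... -> #   bit 24 = 1  t=1,i=3
  #.### -> #   bit 23 = 1  t=0,i=2
  #.##. -> .   bit 22 = 0  t=1,i=12
  #.#.# -> .   bit 21 = 0  t=1,i=10
  #.#.. -> .   bit 20 = 0  t=2,i=11
  #..## -> #   bit 19 = 1  t=0,i=12
  #..#. -> .   bit 18 = 0  t=0,i=16
  #...# -> #   bit 17 = 1  t=1,i=15
  #.... -> #   bit 16 = 1  t=1,i=4
  .#### -> .   bit 15 = 0  t=0,i=3
  .###. -> .   bit 14 = 0  t=0,i=9
  .##.# -> #   bit 13 = 1  t=2,i=9
  .##.. -> .   bit 12 = 0  t=0,i=14
  .#.## -> #   bit 11 = 1  t=0,i=1
  .#.#. -> #   bit 10 = 1  t=1,i=9
  .#..# -> .   bit 9 = 0  t=2,i=12
  .#... -> #   bit 8 = 1  t=3,i=10
  ..### -> #   bit 7 = 1  t=1,i=0
  ..##. -> #   bit 6 = 1  t=0,i=13
  ..#.# -> #   bit 5 = 1  t=0,i=0
  ..#.. -> #   bit 4 = 1  t=5,i=8
  ...## -> .   bit 3 = 0  t=1,i=16
  ...#. -> .   bit 2 = 0  t=1,i=7
  ....# -> #   bit 1 = 1  t=1,i=6
  ..... -> .   bit 0 = 0  t=1,i=5
  bits 00010001100010110010110111110010 = 294333938

294333938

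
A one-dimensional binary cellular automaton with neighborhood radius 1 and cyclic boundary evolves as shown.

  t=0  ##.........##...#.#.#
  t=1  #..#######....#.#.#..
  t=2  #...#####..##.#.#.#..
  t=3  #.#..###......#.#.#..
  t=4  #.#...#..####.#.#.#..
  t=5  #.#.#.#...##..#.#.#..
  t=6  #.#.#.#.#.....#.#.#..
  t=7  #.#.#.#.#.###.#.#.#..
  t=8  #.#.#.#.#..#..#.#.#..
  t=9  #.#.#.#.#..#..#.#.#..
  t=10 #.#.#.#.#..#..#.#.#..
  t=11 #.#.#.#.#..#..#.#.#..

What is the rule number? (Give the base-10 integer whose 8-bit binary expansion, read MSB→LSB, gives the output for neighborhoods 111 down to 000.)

133

  ###|#  b7=1 t=0,i=0
  ##.|.  b6=0 t=0,i=1
  #.#|.  b5=0 t=0,i=17
  #..|.  b4=0 t=0,i=2
  .##|.  b3=0 t=0,i=11
  .#.|#  b2=1 t=0,i=16
  ..#|.  b1=0 t=0,i=10
  ...|#  b0=1 t=0,i=3
  bits 10000101 = 133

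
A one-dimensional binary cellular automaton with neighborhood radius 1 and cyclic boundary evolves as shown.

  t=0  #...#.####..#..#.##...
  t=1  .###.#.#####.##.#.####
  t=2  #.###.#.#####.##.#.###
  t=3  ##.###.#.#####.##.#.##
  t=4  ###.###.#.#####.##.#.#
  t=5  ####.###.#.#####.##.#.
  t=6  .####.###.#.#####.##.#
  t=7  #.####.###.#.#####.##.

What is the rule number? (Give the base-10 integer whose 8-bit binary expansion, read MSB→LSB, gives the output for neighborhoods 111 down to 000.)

  [7] ### => #  t=0,i=7
  [6] ##. => #  t=0,i=9
  [5] #.# => #  t=0,i=5
  [4] #.. => #  t=0,i=1
  [3] .## => .  t=0,i=6
  [2] .#. => .  t=0,i=0
  [1] ..# => #  t=0,i=3
  [0] ... => #  t=0,i=2
  bits 11110011 = 243

243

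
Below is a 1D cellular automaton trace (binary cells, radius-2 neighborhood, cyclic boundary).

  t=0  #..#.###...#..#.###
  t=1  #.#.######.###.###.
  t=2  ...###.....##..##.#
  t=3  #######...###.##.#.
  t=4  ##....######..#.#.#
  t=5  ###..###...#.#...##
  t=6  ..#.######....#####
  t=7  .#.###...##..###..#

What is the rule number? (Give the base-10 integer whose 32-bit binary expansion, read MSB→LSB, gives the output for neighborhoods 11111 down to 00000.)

  ##### -> .   bit 31 = 0  t=1,i=6
  ####. -> .   bit 30 = 0  t=0,i=18
  ###.# -> .   bit 29 = 0  t=1,i=9
  ###.. -> #   bit 28 = 1  t=0,i=0
  ##.## -> .   bit 27 = 0  t=1,i=10
  ##.#. -> #   bit 26 = 1  t=1,i=18
  ##..# -> .   bit 25 = 0  t=0,i=1
  ##... -> #   bit 24 = 1  t=0,i=8
  #.### -> #   bit 23 = 1  t=0,i=5
  #.##. -> #   bit 22 = 1  t=3,i=14
  #.#.# -> .   bit 21 = 0  t=1,i=0
  #.#.. -> .   bit 20 = 0  t=2,i=18
  #..## -> #   bit 19 = 1  t=2,i=14
  #..#. -> #   bit 18 = 1  t=0,i=2
  #...# -> #   bit 17 = 1  t=0,i=9
  #.... -> .   bit 16 = 0  t=2,i=7
  .#### -> #   bit 15 = 1  t=0,i=17
  .###. -> #   bit 14 = 1  t=0,i=6
  .##.# -> .   bit 13 = 0  t=2,i=16
  .##.. -> #   bit 12 = 1  t=2,i=12
  .#.## -> #   bit 11 = 1  t=0,i=4
  .#.#. -> .   bit 10 = 0  t=1,i=1
  .#..# -> #   bit 9 = 1  t=0,i=12
  .#... -> #   bit 8 = 1  t=2,i=0
  ..### -> #   bit 7 = 1  t=2,i=3
  ..##. -> #   bit 6 = 1  t=2,i=11
  ..#.# -> .   bit 5 = 0  t=0,i=3
  ..#.. -> #   bit 4 = 1  t=0,i=11
  ...## -> #   bit 3 = 1  t=2,i=2
  ...#. -> .   bit 2 = 0  t=0,i=10
  ....# -> .   bit 1 = 0  t=2,i=9
  ..... -> .   bit 0 = 0  t=2,i=8
  bits 00010101110011101101101111011000 = 365878232

365878232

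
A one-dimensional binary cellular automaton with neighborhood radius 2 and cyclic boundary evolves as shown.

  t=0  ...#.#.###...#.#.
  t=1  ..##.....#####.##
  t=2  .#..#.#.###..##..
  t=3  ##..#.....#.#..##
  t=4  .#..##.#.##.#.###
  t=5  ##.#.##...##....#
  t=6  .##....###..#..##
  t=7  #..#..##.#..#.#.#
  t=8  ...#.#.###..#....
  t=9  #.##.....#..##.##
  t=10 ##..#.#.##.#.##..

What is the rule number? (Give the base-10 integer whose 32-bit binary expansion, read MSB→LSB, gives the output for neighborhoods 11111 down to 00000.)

1025155517

  [31] ##### => .  t=1,i=11
  [30] ####. => .  t=1,i=12
  [29] ###.# => #  t=1,i=13
  [28] ###.. => #  t=0,i=9
  [27] ##.## => #  t=1,i=14
  [26] ##.#. => #  t=4,i=0
  [25] ##..# => .  t=1,i=0
  [24] ##... => #  t=0,i=10
  [23] #.### => .  t=0,i=7
  [22] #.##. => .  t=1,i=15
  [21] #.#.# => .  t=0,i=5
  [20] #.#.. => #  t=0,i=15
  [19] #..## => #  t=1,i=1
  [18] #..#. => .  t=2,i=3
  [17] #...# => #  t=0,i=11
  [16] #.... => .  t=0,i=0
  [15] .#### => #  t=1,i=10
  [14] .###. => .  t=0,i=8
  [13] .##.# => #  t=4,i=5
  [12] .##.. => .  t=1,i=3
  [11] .#.## => .  t=0,i=6
  [10] .#.#. => .  t=0,i=4
  [9] .#..# => .  t=2,i=2
  [8] .#... => #  t=0,i=16
  [7] ..### => #  t=1,i=9
  [6] ..##. => .  t=1,i=2
  [5] ..#.# => #  t=0,i=3
  [4] ..#.. => #  t=2,i=1
  [3] ...## => #  t=1,i=8
  [2] ...#. => #  t=0,i=2
  [1] ....# => .  t=0,i=1
  [0] ..... => #  t=1,i=6
  bits 00111101000110101010000110111101 = 1025155517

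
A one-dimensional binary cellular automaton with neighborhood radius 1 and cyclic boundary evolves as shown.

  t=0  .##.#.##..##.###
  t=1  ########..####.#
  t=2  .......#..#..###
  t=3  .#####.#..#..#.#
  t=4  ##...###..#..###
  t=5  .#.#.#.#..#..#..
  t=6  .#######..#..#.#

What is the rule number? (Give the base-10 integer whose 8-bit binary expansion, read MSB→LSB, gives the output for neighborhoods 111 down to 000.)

  [7] ### => .  t=0,i=14
  [6] ##. => #  t=0,i=2
  [5] #.# => #  t=0,i=0
  [4] #.. => .  t=0,i=8
  [3] .## => #  t=0,i=1
  [2] .#. => #  t=0,i=4
  [1] ..# => .  t=0,i=9
  [0] ... => #  t=2,i=1
  bits 01101101 = 109

109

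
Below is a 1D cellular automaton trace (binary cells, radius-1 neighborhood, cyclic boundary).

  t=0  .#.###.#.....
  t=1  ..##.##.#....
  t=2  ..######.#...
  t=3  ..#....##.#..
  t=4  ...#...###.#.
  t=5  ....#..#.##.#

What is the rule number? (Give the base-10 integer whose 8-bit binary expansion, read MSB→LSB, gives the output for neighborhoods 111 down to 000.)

  nb ###: next=.  (t=0,i=4, bit7=0)
  nb ##.: next=#  (t=0,i=5, bit6=1)
  nb #.#: next=#  (t=0,i=2, bit5=1)
  nb #..: next=#  (t=0,i=8, bit4=1)
  nb .##: next=#  (t=0,i=3, bit3=1)
  nb .#.: next=.  (t=0,i=1, bit2=0)
  nb ..#: next=.  (t=0,i=0, bit1=0)
  nb ...: next=.  (t=0,i=9, bit0=0)
  bits 01111000 = 120

120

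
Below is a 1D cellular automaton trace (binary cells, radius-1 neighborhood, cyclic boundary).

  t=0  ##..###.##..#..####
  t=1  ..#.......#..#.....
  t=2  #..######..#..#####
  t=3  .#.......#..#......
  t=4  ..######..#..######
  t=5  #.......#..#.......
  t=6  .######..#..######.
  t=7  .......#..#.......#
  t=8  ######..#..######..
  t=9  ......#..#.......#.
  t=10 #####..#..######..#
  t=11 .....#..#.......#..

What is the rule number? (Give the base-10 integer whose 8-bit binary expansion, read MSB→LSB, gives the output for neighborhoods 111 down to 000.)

17

  [7] ### => .  t=0,i=0
  [6] ##. => .  t=0,i=1
  [5] #.# => .  t=0,i=7
  [4] #.. => #  t=0,i=2
  [3] .## => .  t=0,i=4
  [2] .#. => .  t=0,i=12
  [1] ..# => .  t=0,i=3
  [0] ... => #  t=1,i=0
  bits 00010001 = 17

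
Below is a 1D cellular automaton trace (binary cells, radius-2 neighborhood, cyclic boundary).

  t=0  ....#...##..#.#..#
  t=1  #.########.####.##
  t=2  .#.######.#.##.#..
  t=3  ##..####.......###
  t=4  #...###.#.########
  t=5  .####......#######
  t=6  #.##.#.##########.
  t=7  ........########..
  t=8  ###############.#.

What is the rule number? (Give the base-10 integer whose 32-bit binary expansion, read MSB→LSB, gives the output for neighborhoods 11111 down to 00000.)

3373700607

  [31] ##### => #  t=1,i=4
  [30] ####. => #  t=1,i=8
  [29] ###.# => .  t=1,i=0
  [28] ###.. => .  t=3,i=1
  [27] ##.## => #  t=1,i=1
  [26] ##.#. => .  t=2,i=9
  [25] ##..# => .  t=0,i=10
  [24] ##... => #  t=3,i=8
  [23] #.### => .  t=1,i=2
  [22] #.##. => .  t=2,i=12
  [21] #.#.# => .  t=2,i=10
  [20] #.#.. => #  t=0,i=14
  [19] #..## => .  t=3,i=3
  [18] #..#. => #  t=0,i=11
  [17] #...# => #  t=0,i=6
  [16] #.... => .  t=0,i=1
  [15] .#### => #  t=1,i=3
  [14] .###. => .  t=1,i=17
  [13] .##.# => .  t=2,i=13
  [12] .##.. => #  t=0,i=9
  [11] .#.## => .  t=2,i=2
  [10] .#.#. => #  t=0,i=13
  [9] .#..# => .  t=0,i=15
  [8] .#... => #  t=0,i=0
  [7] ..### => #  t=3,i=4
  [6] ..##. => #  t=0,i=8
  [5] ..#.# => #  t=0,i=12
  [4] ..#.. => #  t=0,i=4
  [3] ...## => #  t=0,i=7
  [2] ...#. => #  t=0,i=3
  [1] ....# => #  t=0,i=2
  [0] ..... => #  t=3,i=10
  bits 11001001000101101001010111111111 = 3373700607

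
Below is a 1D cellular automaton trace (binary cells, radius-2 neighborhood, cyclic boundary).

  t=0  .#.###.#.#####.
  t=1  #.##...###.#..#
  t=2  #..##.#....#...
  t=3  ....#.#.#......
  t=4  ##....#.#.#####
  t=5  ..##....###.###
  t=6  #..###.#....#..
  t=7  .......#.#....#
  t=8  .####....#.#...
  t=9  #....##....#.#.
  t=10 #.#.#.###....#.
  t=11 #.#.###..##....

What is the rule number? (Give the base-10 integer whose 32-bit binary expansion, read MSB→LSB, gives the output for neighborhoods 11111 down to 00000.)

  ##### -> #   bit 31 = 1  t=0,i=11
  ####. -> .   bit 30 = 0  t=0,i=12
  ###.# -> .   bit 29 = 0  t=0,i=5
  ###.. -> .   bit 28 = 0  t=0,i=13
  ##.## -> .   bit 27 = 0  t=1,i=1
  ##.#. -> .   bit 26 = 0  t=0,i=6
  ##..# -> #   bit 25 = 1  t=0,i=14
  ##... -> #   bit 24 = 1  t=1,i=4
  #.### -> #   bit 23 = 1  t=0,i=3
  #.##. -> .   bit 22 = 0  t=1,i=2
  #.#.# -> #   bit 21 = 1  t=0,i=7
  #.#.. -> #   bit 20 = 1  t=1,i=11
  #..## -> .   bit 19 = 0  t=1,i=13
  #..#. -> #   bit 18 = 1  t=0,i=0
  #...# -> .   bit 17 = 0  t=1,i=5
  #.... -> #   bit 16 = 1  t=2,i=8
  .#### -> .   bit 15 = 0  t=0,i=10
  .###. -> .   bit 14 = 0  t=0,i=4
  .##.# -> #   bit 13 = 1  t=1,i=0
  .##.. -> #   bit 12 = 1  t=1,i=3
  .#.## -> #   bit 11 = 1  t=0,i=2
  .#.#. -> .   bit 10 = 0  t=3,i=5
  .#..# -> .   bit 9 = 0  t=1,i=12
  .#... -> .   bit 8 = 0  t=2,i=7
  ..### -> .   bit 7 = 0  t=1,i=7
  ..##. -> .   bit 6 = 0  t=1,i=14
  ..#.# -> .   bit 5 = 0  t=0,i=1
  ..#.. -> .   bit 4 = 0  t=2,i=0
  ...## -> #   bit 3 = 1  t=1,i=6
  ...#. -> .   bit 2 = 0  t=2,i=10
  ....# -> .   bit 1 = 0  t=2,i=9
  ..... -> #   bit 0 = 1  t=3,i=0
  bits 10000011101101010011100000001001 = 2209691657

2209691657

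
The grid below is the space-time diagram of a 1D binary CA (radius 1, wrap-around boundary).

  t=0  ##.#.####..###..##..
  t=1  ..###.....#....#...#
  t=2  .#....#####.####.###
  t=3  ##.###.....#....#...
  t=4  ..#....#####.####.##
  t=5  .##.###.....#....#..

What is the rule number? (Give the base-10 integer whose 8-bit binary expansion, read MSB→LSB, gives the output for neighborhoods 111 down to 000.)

39

  ### -> .   bit 7 = 0  t=0,i=6
  ##. -> .   bit 6 = 0  t=0,i=1
  #.# -> #   bit 5 = 1  t=0,i=2
  #.. -> .   bit 4 = 0  t=0,i=9
  .## -> .   bit 3 = 0  t=0,i=0
  .#. -> #   bit 2 = 1  t=0,i=3
  ..# -> #   bit 1 = 1  t=0,i=10
  ... -> #   bit 0 = 1  t=1,i=6
  bits 00100111 = 39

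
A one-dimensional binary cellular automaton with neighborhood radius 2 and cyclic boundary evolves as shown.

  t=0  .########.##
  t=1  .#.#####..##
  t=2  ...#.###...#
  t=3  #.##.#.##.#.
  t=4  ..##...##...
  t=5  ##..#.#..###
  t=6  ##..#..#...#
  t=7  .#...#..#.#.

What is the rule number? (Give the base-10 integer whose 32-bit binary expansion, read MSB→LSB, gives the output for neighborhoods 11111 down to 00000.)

  ##### -> #   bit 31 = 1  t=0,i=3
  ####. -> #   bit 30 = 1  t=0,i=7
  ###.# -> .   bit 29 = 0  t=0,i=8
  ###.. -> #   bit 28 = 1  t=1,i=7
  ##.## -> .   bit 27 = 0  t=0,i=0
  ##.#. -> .   bit 26 = 0  t=1,i=0
  ##..# -> .   bit 25 = 0  t=1,i=8
  ##... -> #   bit 24 = 1  t=2,i=8
  #.### -> #   bit 23 = 1  t=0,i=1
  #.##. -> #   bit 22 = 1  t=0,i=10
  #.#.# -> .   bit 21 = 0  t=1,i=1
  #.#.. -> .   bit 20 = 0  t=5,i=6
  #..## -> .   bit 19 = 0  t=1,i=9
  #..#. -> .   bit 18 = 0  t=5,i=3
  #...# -> .   bit 17 = 0  t=2,i=1
  #.... -> #   bit 16 = 1  t=4,i=10
  .#### -> .   bit 15 = 0  t=0,i=2
  .###. -> .   bit 14 = 0  t=2,i=6
  .##.# -> #   bit 13 = 1  t=0,i=11
  .##.. -> .   bit 12 = 0  t=4,i=3
  .#.## -> .   bit 11 = 0  t=1,i=2
  .#.#. -> .   bit 10 = 0  t=3,i=11
  .#..# -> #   bit 9 = 1  t=5,i=7
  .#... -> #   bit 8 = 1  t=2,i=0
  ..### -> .   bit 7 = 0  t=5,i=9
  ..##. -> .   bit 6 = 0  t=1,i=10
  ..#.# -> #   bit 5 = 1  t=2,i=3
  ..#.. -> .   bit 4 = 0  t=2,i=11
  ...## -> #   bit 3 = 1  t=4,i=1
  ...#. -> #   bit 2 = 1  t=2,i=2
  ....# -> #   bit 1 = 1  t=4,i=0
  ..... -> #   bit 0 = 1  t=4,i=11
  bits 11010001110000010010001100101111 = 3519095599

3519095599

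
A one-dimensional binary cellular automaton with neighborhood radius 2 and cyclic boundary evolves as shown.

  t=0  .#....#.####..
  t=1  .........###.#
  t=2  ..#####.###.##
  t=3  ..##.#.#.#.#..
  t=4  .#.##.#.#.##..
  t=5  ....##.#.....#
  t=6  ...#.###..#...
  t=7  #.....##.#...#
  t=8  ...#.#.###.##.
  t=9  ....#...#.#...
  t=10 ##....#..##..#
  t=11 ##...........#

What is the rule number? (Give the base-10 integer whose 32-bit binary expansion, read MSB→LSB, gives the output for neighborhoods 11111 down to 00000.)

1545004169

  ##### -> .   bit 31 = 0  t=2,i=4
  ####. -> #   bit 30 = 1  t=0,i=10
  ###.# -> .   bit 29 = 0  t=1,i=11
  ###.. -> #   bit 28 = 1  t=0,i=11
  ##.## -> #   bit 27 = 1  t=2,i=7
  ##.#. -> #   bit 26 = 1  t=1,i=12
  ##..# -> .   bit 25 = 0  t=2,i=0
  ##... -> .   bit 24 = 0  t=0,i=12
  #.### -> .   bit 23 = 0  t=0,i=8
  #.##. -> .   bit 22 = 0  t=2,i=12
  #.#.# -> .   bit 21 = 0  t=3,i=5
  #.#.. -> #   bit 20 = 1  t=1,i=13
  #..## -> .   bit 19 = 0  t=2,i=1
  #..#. -> #   bit 18 = 1  t=6,i=9
  #...# -> #   bit 17 = 1  t=0,i=13
  #.... -> .   bit 16 = 0  t=0,i=3
  .#### -> #   bit 15 = 1  t=0,i=9
  .###. -> #   bit 14 = 1  t=1,i=10
  .##.# -> #   bit 13 = 1  t=3,i=3
  .##.. -> .   bit 12 = 0  t=2,i=13
  .#.## -> .   bit 11 = 0  t=0,i=7
  .#.#. -> #   bit 10 = 1  t=3,i=6
  .#..# -> .   bit 9 = 0  t=10,i=7
  .#... -> .   bit 8 = 0  t=0,i=2
  ..### -> #   bit 7 = 1  t=1,i=9
  ..##. -> .   bit 6 = 0  t=3,i=2
  ..#.# -> .   bit 5 = 0  t=0,i=6
  ..#.. -> .   bit 4 = 0  t=0,i=1
  ...## -> #   bit 3 = 1  t=1,i=8
  ...#. -> .   bit 2 = 0  t=0,i=0
  ....# -> .   bit 1 = 0  t=0,i=4
  ..... -> #   bit 0 = 1  t=1,i=2
  bits 01011100000101101110010010001001 = 1545004169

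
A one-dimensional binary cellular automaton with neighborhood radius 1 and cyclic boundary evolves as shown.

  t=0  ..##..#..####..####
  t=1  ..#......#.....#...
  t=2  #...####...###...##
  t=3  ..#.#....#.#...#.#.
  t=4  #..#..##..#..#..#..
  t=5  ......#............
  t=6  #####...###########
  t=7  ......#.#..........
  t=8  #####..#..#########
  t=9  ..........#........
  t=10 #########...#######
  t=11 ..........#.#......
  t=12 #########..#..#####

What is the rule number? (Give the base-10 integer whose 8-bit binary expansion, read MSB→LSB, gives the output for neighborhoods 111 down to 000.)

41

  [7] ### => .  t=0,i=10
  [6] ##. => .  t=0,i=3
  [5] #.# => #  t=3,i=3
  [4] #.. => .  t=0,i=0
  [3] .## => #  t=0,i=2
  [2] .#. => .  t=0,i=6
  [1] ..# => .  t=0,i=1
  [0] ... => #  t=1,i=0
  bits 00101001 = 41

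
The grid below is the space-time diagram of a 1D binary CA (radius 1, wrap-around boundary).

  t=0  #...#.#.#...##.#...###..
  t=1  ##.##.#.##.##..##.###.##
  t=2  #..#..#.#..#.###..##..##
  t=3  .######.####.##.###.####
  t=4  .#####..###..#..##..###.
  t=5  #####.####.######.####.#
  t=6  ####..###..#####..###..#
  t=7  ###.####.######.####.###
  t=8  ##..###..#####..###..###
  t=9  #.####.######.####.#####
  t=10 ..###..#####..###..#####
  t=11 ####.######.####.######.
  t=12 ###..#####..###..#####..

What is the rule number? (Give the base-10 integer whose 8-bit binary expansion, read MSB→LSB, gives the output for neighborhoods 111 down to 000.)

  ###|#  b7=1 t=0,i=20
  ##.|.  b6=0 t=0,i=13
  #.#|.  b5=0 t=0,i=5
  #..|#  b4=1 t=0,i=1
  .##|#  b3=1 t=0,i=12
  .#.|#  b2=1 t=0,i=0
  ..#|#  b1=1 t=0,i=3
  ...|.  b0=0 t=0,i=2
  bits 10011110 = 158

158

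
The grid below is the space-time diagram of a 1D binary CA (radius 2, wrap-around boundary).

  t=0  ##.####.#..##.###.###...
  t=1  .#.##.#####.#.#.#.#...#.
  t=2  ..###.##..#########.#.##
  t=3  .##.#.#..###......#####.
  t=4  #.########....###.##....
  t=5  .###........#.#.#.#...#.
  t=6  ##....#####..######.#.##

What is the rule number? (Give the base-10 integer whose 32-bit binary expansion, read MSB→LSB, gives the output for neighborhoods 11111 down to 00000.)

  nb #####: next=.  (t=1,i=8, bit31=0)
  nb ####.: next=.  (t=0,i=5, bit30=0)
  nb ###.#: next=#  (t=0,i=6, bit29=1)
  nb ###..: next=.  (t=0,i=20, bit28=0)
  nb ##.##: next=.  (t=0,i=2, bit27=0)
  nb ##.#.: next=#  (t=0,i=7, bit26=1)
  nb ##..#: next=.  (t=2,i=0, bit25=0)
  nb ##...: next=.  (t=0,i=21, bit24=0)
  nb #.###: next=#  (t=0,i=3, bit23=1)
  nb #.##.: next=#  (t=1,i=3, bit22=1)
  nb #.#.#: next=#  (t=1,i=12, bit21=1)
  nb #.#..: next=#  (t=0,i=8, bit20=1)
  nb #..##: next=#  (t=0,i=10, bit19=1)
  nb #..#.: next=.  (t=1,i=0, bit18=0)
  nb #...#: next=#  (t=0,i=22, bit17=1)
  nb #....: next=.  (t=3,i=13, bit16=0)
  nb .####: next=#  (t=0,i=4, bit15=1)
  nb .###.: next=.  (t=0,i=15, bit14=0)
  nb .##.#: next=#  (t=0,i=1, bit13=1)
  nb .##..: next=.  (t=2,i=7, bit12=0)
  nb .#.##: next=#  (t=1,i=2, bit11=1)
  nb .#.#.: next=#  (t=1,i=13, bit10=1)
  nb .#..#: next=#  (t=0,i=9, bit9=1)
  nb .#...: next=.  (t=1,i=19, bit8=0)
  nb ..###: next=#  (t=2,i=2, bit7=1)
  nb ..##.: next=.  (t=0,i=0, bit6=0)
  nb ..#.#: next=.  (t=1,i=1, bit5=0)
  nb ..#..: next=#  (t=1,i=22, bit4=1)
  nb ...##: next=.  (t=0,i=23, bit3=0)
  nb ...#.: next=.  (t=1,i=21, bit2=0)
  nb ....#: next=#  (t=3,i=16, bit1=1)
  nb .....: next=#  (t=3,i=14, bit0=1)
  bits 00100100111110101010111010010011 = 620408467

620408467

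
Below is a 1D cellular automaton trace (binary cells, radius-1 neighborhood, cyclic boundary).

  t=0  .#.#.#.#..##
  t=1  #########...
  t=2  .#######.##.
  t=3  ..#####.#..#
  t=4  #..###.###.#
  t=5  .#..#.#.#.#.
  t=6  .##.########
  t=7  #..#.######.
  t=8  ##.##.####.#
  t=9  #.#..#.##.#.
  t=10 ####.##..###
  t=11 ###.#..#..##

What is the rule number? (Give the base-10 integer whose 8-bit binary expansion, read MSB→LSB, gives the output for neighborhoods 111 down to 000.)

181

  ###|#  b7=1 t=1,i=1
  ##.|.  b6=0 t=0,i=11
  #.#|#  b5=1 t=0,i=0
  #..|#  b4=1 t=0,i=8
  .##|.  b3=0 t=0,i=10
  .#.|#  b2=1 t=0,i=1
  ..#|.  b1=0 t=0,i=9
  ...|#  b0=1 t=1,i=10
  bits 10110101 = 181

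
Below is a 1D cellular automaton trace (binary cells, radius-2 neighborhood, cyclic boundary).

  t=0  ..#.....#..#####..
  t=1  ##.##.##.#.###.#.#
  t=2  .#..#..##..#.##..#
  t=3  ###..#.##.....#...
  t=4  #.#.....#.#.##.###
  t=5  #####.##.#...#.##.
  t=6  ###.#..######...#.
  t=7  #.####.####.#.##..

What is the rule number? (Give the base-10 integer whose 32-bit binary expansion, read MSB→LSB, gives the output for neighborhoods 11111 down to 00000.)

  nb #####: next=#  (t=0,i=13, bit31=1)
  nb ####.: next=.  (t=0,i=14, bit30=0)
  nb ###.#: next=#  (t=1,i=1, bit29=1)
  nb ###..: next=#  (t=0,i=15, bit28=1)
  nb ##.##: next=.  (t=1,i=2, bit27=0)
  nb ##.#.: next=#  (t=1,i=8, bit26=1)
  nb ##..#: next=.  (t=2,i=9, bit25=0)
  nb ##...: next=.  (t=0,i=16, bit24=0)
  nb #.###: next=#  (t=1,i=11, bit23=1)
  nb #.##.: next=.  (t=1,i=3, bit22=0)
  nb #.#.#: next=.  (t=1,i=9, bit21=0)
  nb #.#..: next=#  (t=2,i=1, bit20=1)
  nb #..##: next=.  (t=0,i=10, bit19=0)
  nb #..#.: next=.  (t=2,i=3, bit18=0)
  nb #...#: next=#  (t=3,i=16, bit17=1)
  nb #....: next=#  (t=0,i=4, bit16=1)
  nb .####: next=#  (t=0,i=12, bit15=1)
  nb .###.: next=.  (t=1,i=0, bit14=0)
  nb .##.#: next=#  (t=1,i=4, bit13=1)
  nb .##..: next=#  (t=2,i=8, bit12=1)
  nb .#.##: next=.  (t=1,i=10, bit11=0)
  nb .#.#.: next=#  (t=2,i=0, bit10=1)
  nb .#..#: next=#  (t=0,i=9, bit9=1)
  nb .#...: next=#  (t=0,i=3, bit8=1)
  nb ..###: next=#  (t=0,i=11, bit7=1)
  nb ..##.: next=#  (t=2,i=7, bit6=1)
  nb ..#.#: next=.  (t=2,i=11, bit5=0)
  nb ..#..: next=.  (t=0,i=2, bit4=0)
  nb ...##: next=#  (t=3,i=17, bit3=1)
  nb ...#.: next=#  (t=0,i=1, bit2=1)
  nb ....#: next=#  (t=0,i=0, bit1=1)
  nb .....: next=.  (t=0,i=5, bit0=0)
  bits 10110100100100111011011111001110 = 3029579726

3029579726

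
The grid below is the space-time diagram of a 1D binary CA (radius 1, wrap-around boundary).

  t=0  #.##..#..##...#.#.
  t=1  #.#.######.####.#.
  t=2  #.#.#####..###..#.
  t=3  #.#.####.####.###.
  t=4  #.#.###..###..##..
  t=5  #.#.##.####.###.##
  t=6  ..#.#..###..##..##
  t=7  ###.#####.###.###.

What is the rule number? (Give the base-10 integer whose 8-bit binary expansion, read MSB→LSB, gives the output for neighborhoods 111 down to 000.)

  ### -> #   bit 7 = 1  t=1,i=5
  ##. -> .   bit 6 = 0  t=0,i=3
  #.# -> .   bit 5 = 0  t=0,i=1
  #.. -> #   bit 4 = 1  t=0,i=4
  .## -> #   bit 3 = 1  t=0,i=2
  .#. -> #   bit 2 = 1  t=0,i=0
  ..# -> #   bit 1 = 1  t=0,i=5
  ... -> #   bit 0 = 1  t=0,i=12
  bits 10011111 = 159

159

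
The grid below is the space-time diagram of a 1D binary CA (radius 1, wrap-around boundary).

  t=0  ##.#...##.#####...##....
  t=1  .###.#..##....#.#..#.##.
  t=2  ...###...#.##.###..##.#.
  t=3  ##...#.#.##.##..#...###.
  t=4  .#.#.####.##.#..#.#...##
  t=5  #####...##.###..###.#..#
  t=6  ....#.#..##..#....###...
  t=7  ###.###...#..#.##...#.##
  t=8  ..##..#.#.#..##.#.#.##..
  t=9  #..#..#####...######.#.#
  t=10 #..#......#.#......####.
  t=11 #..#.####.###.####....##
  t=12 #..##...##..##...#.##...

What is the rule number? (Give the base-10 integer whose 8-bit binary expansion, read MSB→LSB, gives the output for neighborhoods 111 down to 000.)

  [7] ### => .  t=0,i=11
  [6] ##. => #  t=0,i=1
  [5] #.# => #  t=0,i=2
  [4] #.. => .  t=0,i=4
  [3] .## => .  t=0,i=0
  [2] .#. => #  t=0,i=3
  [1] ..# => .  t=0,i=6
  [0] ... => #  t=0,i=5
  bits 01100101 = 101

101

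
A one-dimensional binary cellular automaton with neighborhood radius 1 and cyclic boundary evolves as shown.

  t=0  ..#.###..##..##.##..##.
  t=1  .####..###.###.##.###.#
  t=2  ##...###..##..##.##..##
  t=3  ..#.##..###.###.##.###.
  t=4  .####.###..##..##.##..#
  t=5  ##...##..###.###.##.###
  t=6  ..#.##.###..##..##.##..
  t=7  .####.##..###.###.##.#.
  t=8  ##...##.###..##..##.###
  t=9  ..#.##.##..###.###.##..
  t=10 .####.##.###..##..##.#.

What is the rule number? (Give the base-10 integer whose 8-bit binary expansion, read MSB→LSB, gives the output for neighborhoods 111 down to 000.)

62

  ### -> .   bit 7 = 0  t=0,i=5
  ##. -> .   bit 6 = 0  t=0,i=6
  #.# -> #   bit 5 = 1  t=0,i=3
  #.. -> #   bit 4 = 1  t=0,i=7
  .## -> #   bit 3 = 1  t=0,i=4
  .#. -> #   bit 2 = 1  t=0,i=2
  ..# -> #   bit 1 = 1  t=0,i=1
  ... -> .   bit 0 = 0  t=0,i=0
  bits 00111110 = 62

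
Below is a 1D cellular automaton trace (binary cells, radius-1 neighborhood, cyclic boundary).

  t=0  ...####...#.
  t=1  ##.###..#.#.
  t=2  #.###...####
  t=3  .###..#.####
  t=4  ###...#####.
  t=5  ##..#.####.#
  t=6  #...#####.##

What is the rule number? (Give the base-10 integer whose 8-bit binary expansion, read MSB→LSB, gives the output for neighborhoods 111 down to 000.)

  ### -> #   bit 7 = 1  t=0,i=4
  ##. -> .   bit 6 = 0  t=0,i=6
  #.# -> #   bit 5 = 1  t=1,i=2
  #.. -> .   bit 4 = 0  t=0,i=7
  .## -> #   bit 3 = 1  t=0,i=3
  .#. -> #   bit 2 = 1  t=0,i=10
  ..# -> .   bit 1 = 0  t=0,i=2
  ... -> #   bit 0 = 1  t=0,i=0
  bits 10101101 = 173

173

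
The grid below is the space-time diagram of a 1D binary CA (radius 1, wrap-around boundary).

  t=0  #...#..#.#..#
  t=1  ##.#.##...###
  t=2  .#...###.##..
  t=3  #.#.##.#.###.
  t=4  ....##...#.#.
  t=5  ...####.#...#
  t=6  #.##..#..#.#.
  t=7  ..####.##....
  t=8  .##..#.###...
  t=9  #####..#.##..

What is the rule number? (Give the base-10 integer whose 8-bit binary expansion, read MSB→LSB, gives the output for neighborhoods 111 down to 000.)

  nb ###: next=.  (t=1,i=0, bit7=0)
  nb ##.: next=#  (t=0,i=0, bit6=1)
  nb #.#: next=.  (t=0,i=8, bit5=0)
  nb #..: next=#  (t=0,i=1, bit4=1)
  nb .##: next=#  (t=0,i=12, bit3=1)
  nb .#.: next=.  (t=0,i=4, bit2=0)
  nb ..#: next=#  (t=0,i=3, bit1=1)
  nb ...: next=.  (t=0,i=2, bit0=0)
  bits 01011010 = 90

90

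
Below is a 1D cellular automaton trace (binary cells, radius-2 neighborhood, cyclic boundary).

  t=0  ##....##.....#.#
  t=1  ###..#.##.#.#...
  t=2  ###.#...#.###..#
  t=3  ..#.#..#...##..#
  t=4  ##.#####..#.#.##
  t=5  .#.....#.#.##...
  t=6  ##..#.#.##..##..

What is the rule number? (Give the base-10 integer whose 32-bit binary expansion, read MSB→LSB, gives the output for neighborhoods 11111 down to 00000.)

825521821

  ##### -> .   bit 31 = 0  t=4,i=5
  ####. -> .   bit 30 = 0  t=2,i=1
  ###.# -> #   bit 29 = 1  t=2,i=2
  ###.. -> #   bit 28 = 1  t=0,i=1
  ##.## -> .   bit 27 = 0  t=4,i=2
  ##.#. -> .   bit 26 = 0  t=1,i=9
  ##..# -> .   bit 25 = 0  t=1,i=3
  ##... -> #   bit 24 = 1  t=0,i=2
  #.### -> .   bit 23 = 0  t=0,i=15
  #.##. -> .   bit 22 = 0  t=1,i=7
  #.#.# -> #   bit 21 = 1  t=1,i=10
  #.#.. -> #   bit 20 = 1  t=1,i=12
  #..## -> .   bit 19 = 0  t=2,i=14
  #..#. -> #   bit 18 = 1  t=1,i=4
  #...# -> .   bit 17 = 0  t=1,i=14
  #.... -> .   bit 16 = 0  t=0,i=3
  .#### -> .   bit 15 = 0  t=2,i=0
  .###. -> #   bit 14 = 1  t=0,i=0
  .##.# -> #   bit 13 = 1  t=1,i=8
  .##.. -> #   bit 12 = 1  t=0,i=7
  .#.## -> .   bit 11 = 0  t=0,i=14
  .#.#. -> #   bit 10 = 1  t=1,i=11
  .#..# -> #   bit 9 = 1  t=3,i=0
  .#... -> .   bit 8 = 0  t=1,i=13
  ..### -> #   bit 7 = 1  t=1,i=0
  ..##. -> .   bit 6 = 0  t=0,i=6
  ..#.# -> .   bit 5 = 0  t=0,i=13
  ..#.. -> #   bit 4 = 1  t=3,i=7
  ...## -> #   bit 3 = 1  t=0,i=5
  ...#. -> #   bit 2 = 1  t=0,i=12
  ....# -> .   bit 1 = 0  t=0,i=4
  ..... -> #   bit 0 = 1  t=0,i=10
  bits 00110001001101000111011010011101 = 825521821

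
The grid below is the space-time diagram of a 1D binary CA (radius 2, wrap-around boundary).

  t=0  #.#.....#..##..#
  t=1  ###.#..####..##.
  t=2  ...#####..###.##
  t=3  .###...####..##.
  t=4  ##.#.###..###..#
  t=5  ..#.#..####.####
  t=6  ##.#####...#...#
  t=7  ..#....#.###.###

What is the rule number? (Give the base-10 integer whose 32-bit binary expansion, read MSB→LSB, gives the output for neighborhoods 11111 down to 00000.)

  nb #####: next=.  (t=2,i=5, bit31=0)
  nb ####.: next=.  (t=1,i=9, bit30=0)
  nb ###.#: next=.  (t=1,i=2, bit29=0)
  nb ###..: next=#  (t=1,i=10, bit28=1)
  nb ##.##: next=#  (t=1,i=15, bit27=1)
  nb ##.#.: next=#  (t=0,i=1, bit26=1)
  nb ##..#: next=#  (t=0,i=13, bit25=1)
  nb ##...: next=.  (t=2,i=0, bit24=0)
  nb #.###: next=.  (t=1,i=0, bit23=0)
  nb #.##.: next=#  (t=2,i=14, bit22=1)
  nb #.#.#: next=.  (t=4,i=3, bit21=0)
  nb #.#..: next=#  (t=0,i=2, bit20=1)
  nb #..##: next=#  (t=0,i=10, bit19=1)
  nb #..#.: next=#  (t=5,i=1, bit18=1)
  nb #...#: next=#  (t=2,i=1, bit17=1)
  nb #....: next=#  (t=0,i=4, bit16=1)
  nb .####: next=.  (t=1,i=8, bit15=0)
  nb .###.: next=.  (t=1,i=1, bit14=0)
  nb .##.#: next=#  (t=0,i=0, bit13=1)
  nb .##..: next=.  (t=0,i=12, bit12=0)
  nb .#.##: next=#  (t=4,i=4, bit11=1)
  nb .#.#.: next=#  (t=5,i=3, bit10=1)
  nb .#..#: next=#  (t=0,i=9, bit9=1)
  nb .#...: next=.  (t=0,i=3, bit8=0)
  nb ..###: next=#  (t=1,i=7, bit7=1)
  nb ..##.: next=.  (t=0,i=11, bit6=0)
  nb ..#.#: next=.  (t=5,i=2, bit5=0)
  nb ..#..: next=#  (t=0,i=8, bit4=1)
  nb ...##: next=#  (t=2,i=2, bit3=1)
  nb ...#.: next=#  (t=0,i=7, bit2=1)
  nb ....#: next=.  (t=0,i=6, bit1=0)
  nb .....: next=.  (t=0,i=5, bit0=0)
  bits 00011110010111110010111010011100 = 509554332

509554332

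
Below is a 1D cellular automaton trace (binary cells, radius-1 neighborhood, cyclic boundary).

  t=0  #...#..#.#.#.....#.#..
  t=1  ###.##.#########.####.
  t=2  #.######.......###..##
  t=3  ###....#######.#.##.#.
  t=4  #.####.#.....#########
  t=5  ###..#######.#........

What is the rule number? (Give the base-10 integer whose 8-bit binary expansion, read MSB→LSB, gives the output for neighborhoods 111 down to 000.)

  ### -> .   bit 7 = 0  t=1,i=1
  ##. -> #   bit 6 = 1  t=1,i=2
  #.# -> #   bit 5 = 1  t=0,i=8
  #.. -> #   bit 4 = 1  t=0,i=1
  .## -> #   bit 3 = 1  t=1,i=0
  .#. -> #   bit 2 = 1  t=0,i=0
  ..# -> .   bit 1 = 0  t=0,i=3
  ... -> #   bit 0 = 1  t=0,i=2
  bits 01111101 = 125

125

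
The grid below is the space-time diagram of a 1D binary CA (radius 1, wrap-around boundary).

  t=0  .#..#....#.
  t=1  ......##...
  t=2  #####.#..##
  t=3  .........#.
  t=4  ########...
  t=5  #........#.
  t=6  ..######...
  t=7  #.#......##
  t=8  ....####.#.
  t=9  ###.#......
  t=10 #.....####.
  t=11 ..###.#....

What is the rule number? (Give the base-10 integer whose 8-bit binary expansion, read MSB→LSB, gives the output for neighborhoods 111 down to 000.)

  ### -> .   bit 7 = 0  t=2,i=0
  ##. -> .   bit 6 = 0  t=1,i=7
  #.# -> .   bit 5 = 0  t=2,i=5
  #.. -> .   bit 4 = 0  t=0,i=2
  .## -> #   bit 3 = 1  t=1,i=6
  .#. -> .   bit 2 = 0  t=0,i=1
  ..# -> .   bit 1 = 0  t=0,i=0
  ... -> #   bit 0 = 1  t=0,i=6
  bits 00001001 = 9

9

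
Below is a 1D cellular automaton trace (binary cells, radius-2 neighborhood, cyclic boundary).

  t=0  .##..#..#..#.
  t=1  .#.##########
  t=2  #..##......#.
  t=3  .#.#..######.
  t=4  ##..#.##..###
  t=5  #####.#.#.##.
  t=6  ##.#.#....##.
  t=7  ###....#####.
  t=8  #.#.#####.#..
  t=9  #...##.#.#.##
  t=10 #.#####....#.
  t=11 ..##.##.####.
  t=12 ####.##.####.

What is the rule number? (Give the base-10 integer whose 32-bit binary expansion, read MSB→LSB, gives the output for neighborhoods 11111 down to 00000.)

  [31] ##### => .  t=1,i=5
  [30] ####. => #  t=1,i=11
  [29] ###.# => .  t=1,i=12
  [28] ###.. => #  t=3,i=11
  [27] ##.## => .  t=5,i=12
  [26] ##.#. => #  t=1,i=0
  [25] ##..# => #  t=0,i=3
  [24] ##... => .  t=2,i=5
  [23] #.### => #  t=1,i=3
  [22] #.##. => #  t=4,i=6
  [21] #.#.# => .  t=1,i=1
  [20] #.#.. => .  t=2,i=0
  [19] #..## => .  t=0,i=0
  [18] #..#. => #  t=0,i=4
  [17] #...# => #  t=9,i=2
  [16] #.... => #  t=2,i=6
  [15] .#### => #  t=1,i=4
  [14] .###. => .  t=7,i=1
  [13] .##.# => #  t=5,i=11
  [12] .##.. => .  t=0,i=2
  [11] .#.## => .  t=1,i=2
  [10] .#.#. => .  t=2,i=12
  [9] .#..# => #  t=0,i=6
  [8] .#... => .  t=6,i=6
  [7] ..### => #  t=3,i=6
  [6] ..##. => #  t=0,i=1
  [5] ..#.# => #  t=2,i=11
  [4] ..#.. => #  t=0,i=5
  [3] ...## => #  t=6,i=9
  [2] ...#. => #  t=2,i=10
  [1] ....# => #  t=2,i=9
  [0] ..... => #  t=2,i=7
  bits 01010110110001111010001011111111 = 1455923967

1455923967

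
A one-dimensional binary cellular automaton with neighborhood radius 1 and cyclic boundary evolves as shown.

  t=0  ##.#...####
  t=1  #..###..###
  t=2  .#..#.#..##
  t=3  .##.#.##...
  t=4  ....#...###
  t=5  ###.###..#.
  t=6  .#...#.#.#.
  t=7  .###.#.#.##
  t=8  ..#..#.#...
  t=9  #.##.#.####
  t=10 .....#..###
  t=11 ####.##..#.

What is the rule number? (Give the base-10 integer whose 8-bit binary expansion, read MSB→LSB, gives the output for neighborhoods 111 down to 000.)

  ### -> #   bit 7 = 1  t=0,i=0
  ##. -> .   bit 6 = 0  t=0,i=1
  #.# -> .   bit 5 = 0  t=0,i=2
  #.. -> #   bit 4 = 1  t=0,i=4
  .## -> .   bit 3 = 0  t=0,i=7
  .#. -> #   bit 2 = 1  t=0,i=3
  ..# -> .   bit 1 = 0  t=0,i=6
  ... -> #   bit 0 = 1  t=0,i=5
  bits 10010101 = 149

149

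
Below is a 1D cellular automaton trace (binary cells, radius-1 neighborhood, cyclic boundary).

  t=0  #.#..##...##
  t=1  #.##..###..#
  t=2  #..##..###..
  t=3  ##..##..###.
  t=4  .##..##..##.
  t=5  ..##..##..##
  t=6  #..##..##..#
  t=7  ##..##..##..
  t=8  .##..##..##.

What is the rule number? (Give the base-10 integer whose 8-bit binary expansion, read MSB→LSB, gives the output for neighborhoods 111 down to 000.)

213

  [7] ### => #  t=0,i=11
  [6] ##. => #  t=0,i=0
  [5] #.# => .  t=0,i=1
  [4] #.. => #  t=0,i=3
  [3] .## => .  t=0,i=5
  [2] .#. => #  t=0,i=2
  [1] ..# => .  t=0,i=4
  [0] ... => #  t=0,i=8
  bits 11010101 = 213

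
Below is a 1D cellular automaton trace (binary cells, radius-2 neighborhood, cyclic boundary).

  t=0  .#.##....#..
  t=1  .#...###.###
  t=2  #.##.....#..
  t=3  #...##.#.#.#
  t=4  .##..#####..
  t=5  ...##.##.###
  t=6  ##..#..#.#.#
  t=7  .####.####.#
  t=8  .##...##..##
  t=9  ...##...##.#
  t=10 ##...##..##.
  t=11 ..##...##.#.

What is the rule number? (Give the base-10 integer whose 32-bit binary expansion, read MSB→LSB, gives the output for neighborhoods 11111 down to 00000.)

2544870706

  ##### -> #   bit 31 = 1  t=4,i=7
  ####. -> .   bit 30 = 0  t=4,i=8
  ###.# -> .   bit 29 = 0  t=1,i=7
  ###.. -> #   bit 28 = 1  t=4,i=9
  ##.## -> .   bit 27 = 0  t=1,i=8
  ##.#. -> #   bit 26 = 1  t=1,i=0
  ##..# -> #   bit 25 = 1  t=4,i=3
  ##... -> #   bit 24 = 1  t=0,i=5
  #.### -> #   bit 23 = 1  t=1,i=9
  #.##. -> .   bit 22 = 0  t=0,i=3
  #.#.# -> #   bit 21 = 1  t=3,i=7
  #.#.. -> .   bit 20 = 0  t=1,i=1
  #..## -> #   bit 19 = 1  t=4,i=4
  #..#. -> #   bit 18 = 1  t=2,i=11
  #...# -> #   bit 17 = 1  t=0,i=11
  #.... -> #   bit 16 = 1  t=0,i=6
  .#### -> #   bit 15 = 1  t=4,i=6
  .###. -> .   bit 14 = 0  t=1,i=6
  .##.# -> #   bit 13 = 1  t=3,i=5
  .##.. -> .   bit 12 = 0  t=0,i=4
  .#.## -> .   bit 11 = 0  t=0,i=2
  .#.#. -> #   bit 10 = 1  t=3,i=8
  .#..# -> .   bit 9 = 0  t=2,i=10
  .#... -> #   bit 8 = 1  t=0,i=10
  ..### -> .   bit 7 = 0  t=1,i=5
  ..##. -> .   bit 6 = 0  t=3,i=4
  ..#.# -> #   bit 5 = 1  t=0,i=1
  ..#.. -> #   bit 4 = 1  t=0,i=9
  ...## -> .   bit 3 = 0  t=1,i=4
  ...#. -> .   bit 2 = 0  t=0,i=0
  ....# -> #   bit 1 = 1  t=0,i=7
  ..... -> .   bit 0 = 0  t=2,i=6
  bits 10010111101011111010010100110010 = 2544870706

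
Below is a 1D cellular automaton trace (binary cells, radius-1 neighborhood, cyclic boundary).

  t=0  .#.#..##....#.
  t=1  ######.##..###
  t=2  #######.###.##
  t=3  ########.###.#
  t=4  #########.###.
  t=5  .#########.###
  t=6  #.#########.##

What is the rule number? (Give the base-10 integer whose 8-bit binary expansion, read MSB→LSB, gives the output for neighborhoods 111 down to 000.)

  ### -> #   bit 7 = 1  t=1,i=0
  ##. -> #   bit 6 = 1  t=0,i=7
  #.# -> #   bit 5 = 1  t=0,i=2
  #.. -> #   bit 4 = 1  t=0,i=4
  .## -> .   bit 3 = 0  t=0,i=6
  .#. -> #   bit 2 = 1  t=0,i=1
  ..# -> #   bit 1 = 1  t=0,i=0
  ... -> .   bit 0 = 0  t=0,i=9
  bits 11110110 = 246

246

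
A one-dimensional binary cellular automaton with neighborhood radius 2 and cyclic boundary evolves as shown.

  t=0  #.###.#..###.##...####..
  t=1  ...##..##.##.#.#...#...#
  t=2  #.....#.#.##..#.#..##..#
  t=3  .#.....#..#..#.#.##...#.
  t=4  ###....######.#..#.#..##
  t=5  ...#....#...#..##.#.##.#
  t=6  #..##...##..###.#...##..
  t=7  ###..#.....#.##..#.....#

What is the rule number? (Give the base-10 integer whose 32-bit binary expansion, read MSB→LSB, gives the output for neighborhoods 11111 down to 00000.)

  #####|.  b31=0 t=4,i=0
  ####.|.  b30=0 t=0,i=20
  ###.#|#  b29=1 t=0,i=4
  ###..|.  b28=0 t=0,i=21
  ##.##|.  b27=0 t=0,i=12
  ##.#.|.  b26=0 t=0,i=5
  ##..#|.  b25=0 t=0,i=22
  ##...|#  b24=1 t=0,i=15
  #.###|.  b23=0 t=0,i=2
  #.##.|#  b22=1 t=0,i=13
  #.#.#|.  b21=0 t=1,i=13
  #.#..|.  b20=0 t=0,i=6
  #..##|#  b19=1 t=0,i=8
  #..#.|#  b18=1 t=0,i=23
  #...#|.  b17=0 t=0,i=16
  #....|.  b16=0 t=2,i=2
  .####|#  b15=1 t=0,i=19
  .###.|#  b14=1 t=0,i=3
  .##.#|#  b13=1 t=1,i=8
  .##..|.  b12=0 t=0,i=14
  .#.##|.  b11=0 t=0,i=1
  .#.#.|#  b10=1 t=1,i=14
  .#..#|#  b9=1 t=0,i=7
  .#...|#  b8=1 t=1,i=0
  ..###|.  b7=0 t=0,i=9
  ..##.|.  b6=0 t=1,i=3
  ..#.#|.  b5=0 t=0,i=0
  ..#..|#  b4=1 t=1,i=19
  ...##|.  b3=0 t=0,i=17
  ...#.|.  b2=0 t=1,i=18
  ....#|.  b1=0 t=2,i=4
  .....|.  b0=0 t=2,i=3
  bits 00100001010011001110011100010000 = 558688016

558688016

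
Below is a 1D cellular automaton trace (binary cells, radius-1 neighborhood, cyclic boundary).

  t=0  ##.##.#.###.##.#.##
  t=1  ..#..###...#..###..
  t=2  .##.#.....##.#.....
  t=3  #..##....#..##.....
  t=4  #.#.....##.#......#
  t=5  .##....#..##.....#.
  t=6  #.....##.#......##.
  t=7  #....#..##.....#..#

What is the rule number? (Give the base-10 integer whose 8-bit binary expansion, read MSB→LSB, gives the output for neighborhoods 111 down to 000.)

  nb ###: next=.  (t=0,i=0, bit7=0)
  nb ##.: next=.  (t=0,i=1, bit6=0)
  nb #.#: next=#  (t=0,i=2, bit5=1)
  nb #..: next=.  (t=1,i=3, bit4=0)
  nb .##: next=.  (t=0,i=3, bit3=0)
  nb .#.: next=#  (t=0,i=6, bit2=1)
  nb ..#: next=#  (t=1,i=1, bit1=1)
  nb ...: next=.  (t=1,i=0, bit0=0)
  bits 00100110 = 38

38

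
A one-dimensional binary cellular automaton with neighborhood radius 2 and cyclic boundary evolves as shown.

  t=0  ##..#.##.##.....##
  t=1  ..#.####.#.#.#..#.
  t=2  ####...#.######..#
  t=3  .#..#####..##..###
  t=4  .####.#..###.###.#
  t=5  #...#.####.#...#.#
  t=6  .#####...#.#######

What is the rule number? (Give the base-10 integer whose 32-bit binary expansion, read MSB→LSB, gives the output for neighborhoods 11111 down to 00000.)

2742693861

  ##### -> #   bit 31 = 1  t=2,i=1
  ####. -> .   bit 30 = 0  t=0,i=0
  ###.# -> #   bit 29 = 1  t=1,i=7
  ###.. -> .   bit 28 = 0  t=0,i=1
  ##.## -> .   bit 27 = 0  t=0,i=8
  ##.#. -> .   bit 26 = 0  t=1,i=8
  ##..# -> #   bit 25 = 1  t=0,i=2
  ##... -> #   bit 24 = 1  t=0,i=11
  #.### -> .   bit 23 = 0  t=1,i=4
  #.##. -> #   bit 22 = 1  t=0,i=6
  #.#.# -> #   bit 21 = 1  t=1,i=9
  #.#.. -> #   bit 20 = 1  t=1,i=13
  #..## -> #   bit 19 = 1  t=2,i=16
  #..#. -> .   bit 18 = 0  t=0,i=3
  #...# -> #   bit 17 = 1  t=1,i=0
  #.... -> .   bit 16 = 0  t=0,i=12
  .#### -> .   bit 15 = 0  t=0,i=17
  .###. -> .   bit 14 = 0  t=3,i=16
  .##.# -> #   bit 13 = 1  t=0,i=7
  .##.. -> .   bit 12 = 0  t=0,i=10
  .#.## -> #   bit 11 = 1  t=0,i=5
  .#.#. -> #   bit 10 = 1  t=1,i=10
  .#..# -> #   bit 9 = 1  t=1,i=14
  .#... -> #   bit 8 = 1  t=1,i=17
  ..### -> #   bit 7 = 1  t=0,i=16
  ..##. -> #   bit 6 = 1  t=3,i=11
  ..#.# -> #   bit 5 = 1  t=0,i=4
  ..#.. -> .   bit 4 = 0  t=1,i=16
  ...## -> .   bit 3 = 0  t=0,i=15
  ...#. -> #   bit 2 = 1  t=1,i=1
  ....# -> .   bit 1 = 0  t=0,i=14
  ..... -> #   bit 0 = 1  t=0,i=13
  bits 10100011011110100010111111100101 = 2742693861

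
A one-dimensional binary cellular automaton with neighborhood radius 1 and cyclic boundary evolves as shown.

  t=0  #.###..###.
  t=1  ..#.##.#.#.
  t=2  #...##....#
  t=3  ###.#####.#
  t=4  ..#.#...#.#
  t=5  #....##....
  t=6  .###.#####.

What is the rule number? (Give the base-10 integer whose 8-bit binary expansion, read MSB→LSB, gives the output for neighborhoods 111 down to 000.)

  ###|.  b7=0 t=0,i=3
  ##.|#  b6=1 t=0,i=4
  #.#|.  b5=0 t=0,i=1
  #..|#  b4=1 t=0,i=5
  .##|#  b3=1 t=0,i=2
  .#.|.  b2=0 t=0,i=0
  ..#|.  b1=0 t=0,i=6
  ...|#  b0=1 t=1,i=0
  bits 01011001 = 89

89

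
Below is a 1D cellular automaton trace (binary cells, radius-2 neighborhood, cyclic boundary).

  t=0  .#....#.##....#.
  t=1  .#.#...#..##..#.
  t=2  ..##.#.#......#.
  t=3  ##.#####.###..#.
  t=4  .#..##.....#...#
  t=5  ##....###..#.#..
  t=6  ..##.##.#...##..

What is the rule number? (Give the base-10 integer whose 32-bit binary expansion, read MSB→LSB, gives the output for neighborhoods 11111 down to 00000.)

  [31] ##### => #  t=3,i=5
  [30] ####. => .  t=3,i=6
  [29] ###.# => .  t=3,i=7
  [28] ###.. => #  t=3,i=11
  [27] ##.## => .  t=3,i=2
  [26] ##.#. => #  t=2,i=4
  [25] ##..# => .  t=1,i=12
  [24] ##... => #  t=0,i=10
  [23] #.### => .  t=3,i=3
  [22] #.##. => .  t=0,i=8
  [21] #.#.# => #  t=2,i=5
  [20] #.#.. => #  t=1,i=3
  [19] #..## => .  t=1,i=9
  [18] #..#. => .  t=0,i=0
  [17] #...# => #  t=1,i=5
  [16] #.... => #  t=0,i=3
  [15] .#### => #  t=3,i=4
  [14] .###. => .  t=3,i=10
  [13] .##.# => #  t=2,i=3
  [12] .##.. => .  t=0,i=9
  [11] .#.## => #  t=0,i=7
  [10] .#.#. => #  t=1,i=2
  [9] .#..# => .  t=0,i=15
  [8] .#... => .  t=0,i=2
  [7] ..### => #  t=5,i=6
  [6] ..##. => .  t=1,i=10
  [5] ..#.# => .  t=0,i=6
  [4] ..#.. => #  t=0,i=1
  [3] ...## => #  t=2,i=1
  [2] ...#. => .  t=0,i=5
  [1] ....# => .  t=0,i=4
  [0] ..... => #  t=2,i=10
  bits 10010101001100111010110010011001 = 2503191705

2503191705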